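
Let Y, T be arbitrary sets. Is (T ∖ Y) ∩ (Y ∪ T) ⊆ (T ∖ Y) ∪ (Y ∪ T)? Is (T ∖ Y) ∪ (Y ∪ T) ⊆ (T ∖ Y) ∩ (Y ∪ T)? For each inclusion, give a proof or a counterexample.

(⟸) This inclusion fails. Take Y = {1}, T = ∅; then 1 ∈ (T ∖ Y) ∪ (Y ∪ T) but 1 ∉ (T ∖ Y) ∩ (Y ∪ T).

(⟹) Let x ∈ (T ∖ Y) ∩ (Y ∪ T). Then x ∈ T and x ∉ Y, from which x ∈ (T ∖ Y) ∪ (Y ∪ T).

Only the forward inclusion holds.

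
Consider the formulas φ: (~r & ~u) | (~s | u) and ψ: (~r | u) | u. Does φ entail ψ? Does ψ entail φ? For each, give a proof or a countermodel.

(⇒) fails; (⇐) holds.

[⇒] This fails. Under r = T, u = F, s = F, the left side is true but the right side is false.

[⇐] Assume the antecedent. If r is true, the antecedent forces (r = T, u = T, s = F) or (r = T, u = T, s = T), and (~r & ~u) | (~s | u) holds there. If r is false, (~r & ~u) | (~s | u) reduces to true regardless of the other variables. Either way (~r & ~u) | (~s | u) holds.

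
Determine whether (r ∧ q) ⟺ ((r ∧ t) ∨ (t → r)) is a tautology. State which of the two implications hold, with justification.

The forward direction holds; the converse fails.

Forward direction. Assume the antecedent. If r is true, (r ∧ t) ∨ (t → r) reduces to true regardless of the other variables. If r is false, the antecedent cannot hold. Either way (r ∧ t) ∨ (t → r) holds.

Converse. This fails. Under r = F, q = F, t = F, the left side is false but the right side is true.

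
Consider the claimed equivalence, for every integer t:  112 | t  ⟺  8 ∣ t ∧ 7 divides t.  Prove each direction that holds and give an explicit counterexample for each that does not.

Not equivalent: only (⇒) holds.

(⇒) If 112 ∣ t, write t = 112q. Since 112 = 14·8, t = 8·(14q), so 8 ∣ t; and since 112 = 16·7, t = 7·(16q), so 7 ∣ t.

(⇐) This fails: take t = 56. Both 8 ∣ 56 and 7 ∣ 56, yet 56 is not a multiple of 112 (since 56 = 0·112 + 56), so 112 ∤ 56.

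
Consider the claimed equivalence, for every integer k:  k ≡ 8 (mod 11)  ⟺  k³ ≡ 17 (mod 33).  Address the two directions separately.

Not equivalent: only (⇐) holds.

[⇒] This fails: take k = 19. Then 19 ≡ 8 (mod 11), but 19³ = 6859 ≡ 28 (mod 33), not 17.

[⇐] Conversely, the residues r modulo 33 with r³ ≡ 17 (mod 33) are exactly {8}, and each is ≡ 8 (mod 11).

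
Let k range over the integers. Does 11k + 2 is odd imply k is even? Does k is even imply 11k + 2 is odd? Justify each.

Neither implication holds.

(⟹) This fails: k = 7 gives 11k + 2 = 79, which is odd, but 7 is odd, not even.

(⟸) This also fails: k = 6 is even, but 11k + 2 = 68 is even, not odd.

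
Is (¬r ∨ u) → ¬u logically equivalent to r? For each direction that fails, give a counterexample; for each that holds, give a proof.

(⇒) This fails. Under u = F, r = F, the left side is true but the right side is false.

(⇐) This fails. Under u = T, r = T, the left side is false but the right side is true.

Neither implication holds.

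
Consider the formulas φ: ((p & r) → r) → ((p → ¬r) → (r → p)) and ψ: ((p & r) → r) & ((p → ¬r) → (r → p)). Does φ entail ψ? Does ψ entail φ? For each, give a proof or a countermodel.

Both implications hold.

[⇒] Assume the antecedent. If p is true, the consequent reduces to true regardless of the other variables. If p is false, the antecedent forces (p = F, r = F), and the consequent holds there. Either way the consequent holds.

[⇐] Assume the antecedent. If p is true, the consequent reduces to true regardless of the other variables. If p is false, the antecedent forces (p = F, r = F), and the consequent holds there. Either way the consequent holds.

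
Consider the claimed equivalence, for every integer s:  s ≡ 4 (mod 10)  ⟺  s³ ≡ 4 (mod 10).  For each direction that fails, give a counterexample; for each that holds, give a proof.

(→) Suppose s ≡ 4 (mod 10). Write s = 10j + 4. Then (10j + 4)³ = 1000j³ + 1200j² + 480j + 64 = 10(100j³ + 120j² + 48j + 6) + 4, so s³ ≡ 4 (mod 10).

(←) For the converse, argue contrapositively. If s ≢ 4 (mod 10), then s is congruent to one of 0, 1, 2, 3, 5, 6, 7, 8, 9 modulo 10, and these give s³ ≡ 0, 1, 8, 7, 5, 6, 3, 2, 9 respectively — never 4.

Both directions hold; the statement is true.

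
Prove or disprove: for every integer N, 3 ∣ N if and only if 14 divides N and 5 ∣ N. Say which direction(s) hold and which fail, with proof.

(⟹) This fails: take N = 3. Certainly 3 ∣ 3, but 14 ∤ 3.

(⟸) This fails: take N = 70. Both 14 ∣ 70 and 5 ∣ 70, yet 70 is not a multiple of 3 (since 70 = 23·3 + 1), so 3 ∤ 70.

(⇒) fails and (⇐) fails.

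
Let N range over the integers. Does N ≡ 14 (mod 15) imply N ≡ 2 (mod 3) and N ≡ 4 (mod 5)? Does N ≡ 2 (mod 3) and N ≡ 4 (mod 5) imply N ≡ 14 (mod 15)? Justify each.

Both directions hold.

(→) Suppose N ≡ 14 (mod 15); write N = 15j + 14. Since 3 ∣ 15, reducing mod 3 gives N ≡ 14 ≡ 2 (mod 3); since 5 ∣ 15, reducing mod 5 gives N ≡ 14 ≡ 4 (mod 5).

(←) Conversely, if N ≡ 2 (mod 3) and N ≡ 4 (mod 5), then by the Chinese remainder theorem N ≡ 14 (mod 15). This is exactly N ≡ 14 (mod 15).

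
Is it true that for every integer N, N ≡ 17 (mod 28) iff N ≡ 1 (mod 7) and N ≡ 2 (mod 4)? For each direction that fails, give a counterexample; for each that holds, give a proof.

Neither direction holds.

(→) This fails: N = 17 gives 17 ≡ 17 (mod 28) but 17 ≡ 3 (mod 7), so the conjunction on the right does not hold.

(←) This fails: N = 22 satisfies both congruences on the right (22 ≡ 1 mod 7 and 22 ≡ 2 mod 4) yet 22 ≡ 22 (mod 28), not 17.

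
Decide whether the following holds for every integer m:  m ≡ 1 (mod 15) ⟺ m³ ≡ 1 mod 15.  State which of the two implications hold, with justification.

[⇒] Suppose m ≡ 1 (mod 15). Write m = 15j + 1. Then (15j + 1)³ = 3375j³ + 675j² + 45j + 1 = 15(225j³ + 45j² + 3j) + 1, so m³ ≡ 1 (mod 15).

[⇐] Conversely, suppose m³ ≡ 1 (mod 15). The only residue r in {0, …, 14} with r³ ≡ 1 (mod 15) is r = 1, so m ≡ 1 (mod 15).

Both directions hold; the statement is true.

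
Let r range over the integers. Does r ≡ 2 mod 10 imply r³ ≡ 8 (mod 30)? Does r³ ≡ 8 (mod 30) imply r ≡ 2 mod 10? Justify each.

Forward direction. This fails: take r = 12. Then 12 ≡ 2 (mod 10), but 12³ = 1728 ≡ 18 (mod 30), not 8.

Converse. The residues r modulo 30 with r³ ≡ 8 (mod 30) are exactly {2}, and each is ≡ 2 (mod 10).

The forward direction fails; the converse holds.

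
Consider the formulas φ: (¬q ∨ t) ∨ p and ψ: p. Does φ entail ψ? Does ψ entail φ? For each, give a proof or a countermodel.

(⇒) fails; (⇐) holds.

(←) Assume the antecedent. If q is true, the antecedent forces (q = T, p = T, t = F) or (q = T, p = T, t = T), and (¬q ∨ t) ∨ p holds there. If q is false, (¬q ∨ t) ∨ p reduces to true regardless of the other variables. Either way (¬q ∨ t) ∨ p holds.

(→) This fails. Under q = F, p = F, t = F, the left side is true but the right side is false.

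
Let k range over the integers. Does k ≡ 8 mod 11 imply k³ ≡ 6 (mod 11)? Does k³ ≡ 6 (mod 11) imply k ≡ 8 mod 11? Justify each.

(⇒) Suppose k ≡ 8 mod 11. Write k = 11j + 8. Then (11j + 8)³ = 1331j³ + 2904j² + 2112j + 512 = 11(121j³ + 264j² + 192j + 46) + 6, so k³ ≡ 6 (mod 11).

(⇐) For the converse, argue contrapositively. If k ≢ 8 (mod 11), then k is congruent to one of 0, 1, 2, 3, 4, 5, 6, 7, 9, 10 modulo 11, and these give k³ ≡ 0, 1, 8, 5, 9, 4, 7, 2, 3, 10 respectively — never 6.

Both directions hold; the statement is true.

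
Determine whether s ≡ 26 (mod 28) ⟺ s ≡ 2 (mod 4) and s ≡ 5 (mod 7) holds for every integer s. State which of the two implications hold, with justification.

Equivalent; both directions hold.

(⟹) Suppose s ≡ 26 (mod 28); write s = 28j + 26. Since 4 ∣ 28, reducing mod 4 gives s ≡ 26 ≡ 2 (mod 4); since 7 ∣ 28, reducing mod 7 gives s ≡ 26 ≡ 5 (mod 7).

(⟸) Conversely, if s ≡ 2 (mod 4) and s ≡ 5 (mod 7), then by the Chinese remainder theorem s ≡ 26 (mod 28). This is exactly s ≡ 26 (mod 28).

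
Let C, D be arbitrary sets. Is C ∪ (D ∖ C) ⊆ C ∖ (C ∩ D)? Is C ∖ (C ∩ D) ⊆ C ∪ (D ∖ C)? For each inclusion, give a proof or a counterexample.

(⟹) This inclusion fails. Take C = ∅, D = {1}; then 1 ∈ C ∪ (D ∖ C) but 1 ∉ C ∖ (C ∩ D).

(⟸) Let x ∈ C ∖ (C ∩ D). Then x ∈ C and x ∉ D, from which x ∈ C ∪ (D ∖ C).

The sets are not equal: only the reverse inclusion holds.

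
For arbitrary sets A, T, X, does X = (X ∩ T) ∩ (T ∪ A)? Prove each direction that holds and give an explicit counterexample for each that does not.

Only the reverse inclusion holds.

(⟹) This inclusion fails. Take A = ∅, T = ∅, X = {1}; then 1 ∈ X but 1 ∉ (X ∩ T) ∩ (T ∪ A).

(⟸) Let x ∈ (X ∩ T) ∩ (T ∪ A). Then either x ∈ T ∩ X and x ∉ A; or x ∈ A ∩ T ∩ X. In each case x ∈ X, so (X ∩ T) ∩ (T ∪ A) ⊆ X.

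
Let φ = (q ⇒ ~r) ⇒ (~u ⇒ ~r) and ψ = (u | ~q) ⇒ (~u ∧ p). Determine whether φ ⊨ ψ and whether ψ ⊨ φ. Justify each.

Forward direction. This fails. Under p = F, u = F, q = F, r = F, the left side is true but the right side is false.

Converse. This fails. Under p = T, u = F, q = F, r = T, the left side is false but the right side is true.

Neither direction holds.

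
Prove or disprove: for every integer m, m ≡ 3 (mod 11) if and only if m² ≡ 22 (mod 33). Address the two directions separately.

[⇒] This fails: take m = 3. Then 3 ≡ 3 (mod 11), but 3² = 9 ≡ 9 (mod 33), not 22.

[⇐] This fails: take m = 11. Then 11² = 121 ≡ 22 (mod 33), yet 11 ≡ 0 (mod 11), not 3.

Neither implication holds.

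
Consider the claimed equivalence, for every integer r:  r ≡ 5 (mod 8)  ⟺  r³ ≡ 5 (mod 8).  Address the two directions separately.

[⇒] Suppose r ≡ 5 (mod 8). Write r = 8j + 5. Then (8j + 5)³ = 512j³ + 960j² + 600j + 125 = 8(64j³ + 120j² + 75j + 15) + 5, so r³ ≡ 5 (mod 8).

[⇐] Conversely, suppose r³ ≡ 5 (mod 8). The only residue r in {0, …, 7} with r³ ≡ 5 (mod 8) is r = 5, so r ≡ 5 (mod 8).

Both directions hold; the statement is true.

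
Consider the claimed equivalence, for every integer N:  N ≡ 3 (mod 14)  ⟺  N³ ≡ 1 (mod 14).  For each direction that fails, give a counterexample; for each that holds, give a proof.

Forward direction. This fails: take N = 3. Then 3 ≡ 3 (mod 14), but 3³ = 27 ≡ 13 (mod 14), not 1.

Converse. This fails: take N = 1. Then 1³ = 1 ≡ 1 (mod 14), yet 1 ≡ 1 (mod 14), not 3.

Both directions fail.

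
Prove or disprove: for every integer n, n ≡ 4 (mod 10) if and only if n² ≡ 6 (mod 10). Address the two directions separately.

Forward direction. Suppose n ≡ 4 (mod 10). Write n = 10j + 4. Then (10j + 4)² = 100j² + 80j + 16 = 10(10j² + 8j + 1) + 6, so n² ≡ 6 (mod 10).

Converse. This fails: take n = 6. Then 6² = 36 ≡ 6 (mod 10), yet 6 ≡ 6 (mod 10), not 4.

(⇒) holds; (⇐) fails.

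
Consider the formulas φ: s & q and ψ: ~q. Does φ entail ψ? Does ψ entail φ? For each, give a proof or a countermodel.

(⇒) This fails. Under q = T, s = T, the left side is true but the right side is false.

(⇐) This fails. Under q = F, s = F, the left side is false but the right side is true.

Neither direction holds.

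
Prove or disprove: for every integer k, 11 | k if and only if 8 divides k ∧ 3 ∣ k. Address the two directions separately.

(⇒) fails and (⇐) fails.

Forward direction. This fails: take k = 11. Certainly 11 ∣ 11, but 8 ∤ 11.

Converse. This fails: take k = 24. Both 8 ∣ 24 and 3 ∣ 24, yet 24 is not a multiple of 11 (since 24 = 2·11 + 2), so 11 ∤ 24.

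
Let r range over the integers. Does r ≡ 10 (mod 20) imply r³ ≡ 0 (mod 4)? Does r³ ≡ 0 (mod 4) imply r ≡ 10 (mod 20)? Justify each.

(⟹) Suppose r ≡ 10 (mod 20). Then r³ ≡ 10³ = 1000 (mod 20), and since 4 ∣ 20, also r³ ≡ 0 (mod 4).

(⟸) This fails: take r = 0. Then 0³ = 0 ≡ 0 (mod 4), yet 0 ≡ 0 (mod 20), not 10.

Only the forward direction holds.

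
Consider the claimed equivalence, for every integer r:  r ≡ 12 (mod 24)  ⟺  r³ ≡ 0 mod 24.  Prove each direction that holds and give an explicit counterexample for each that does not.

(⟹) Suppose r ≡ 12 (mod 24). Write r = 24j + 12. Then (24j + 12)³ = 13824j³ + 20736j² + 10368j + 1728 = 24(576j³ + 864j² + 432j + 72) + 0, so r³ ≡ 0 (mod 24).

(⟸) This fails: take r = 0. Then 0³ = 0 ≡ 0 (mod 24), yet 0 ≡ 0 (mod 24), not 12.

Only the forward implication holds.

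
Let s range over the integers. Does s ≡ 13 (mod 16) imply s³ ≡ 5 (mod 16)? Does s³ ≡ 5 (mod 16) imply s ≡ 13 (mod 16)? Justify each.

Forward direction. Suppose s ≡ 13 (mod 16). Write s = 16j + 13. Then (16j + 13)³ = 4096j³ + 9984j² + 8112j + 2197 = 16(256j³ + 624j² + 507j + 137) + 5, so s³ ≡ 5 (mod 16).

Converse. Suppose s³ ≡ 5 (mod 16). The only residue r in {0, …, 15} with r³ ≡ 5 (mod 16) is r = 13, so s ≡ 13 (mod 16).

Both directions hold; the statement is true.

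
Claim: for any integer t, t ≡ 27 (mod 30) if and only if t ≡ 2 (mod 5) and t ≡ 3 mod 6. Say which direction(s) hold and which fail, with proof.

Both directions hold.

(⇒) Suppose t ≡ 27 (mod 30); write t = 30j + 27. Since 5 ∣ 30, reducing mod 5 gives t ≡ 27 ≡ 2 (mod 5); since 6 ∣ 30, reducing mod 6 gives t ≡ 27 ≡ 3 (mod 6).

(⇐) Conversely, if t ≡ 2 (mod 5) and t ≡ 3 (mod 6), then by the Chinese remainder theorem t ≡ 27 (mod 30). This is exactly t ≡ 27 (mod 30).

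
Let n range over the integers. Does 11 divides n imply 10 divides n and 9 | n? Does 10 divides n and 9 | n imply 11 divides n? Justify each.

(⟹) This fails: take n = 11. Certainly 11 ∣ 11, but 10 ∤ 11.

(⟸) This fails: take n = 90. Both 10 ∣ 90 and 9 ∣ 90, yet 90 is not a multiple of 11 (since 90 = 8·11 + 2), so 11 ∤ 90.

Both directions fail.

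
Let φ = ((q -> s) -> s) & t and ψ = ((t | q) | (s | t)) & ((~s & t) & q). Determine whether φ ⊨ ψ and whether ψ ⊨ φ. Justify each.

(⇒) fails; (⇐) holds.

[⇒] This fails. Under t = T, q = F, s = T, the left side is true but the right side is false.

[⇐] Assume the antecedent. If t is true, the antecedent forces (t = T, q = T, s = F), and ((q -> s) -> s) & t holds there. If t is false, the antecedent cannot hold. Either way ((q -> s) -> s) & t holds.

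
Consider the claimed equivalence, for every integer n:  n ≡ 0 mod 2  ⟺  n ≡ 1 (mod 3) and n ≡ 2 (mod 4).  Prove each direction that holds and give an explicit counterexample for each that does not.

[⇒] This fails: n = 0 gives 0 ≡ 0 (mod 2) but 0 ≡ 0 (mod 3), so the conjunction on the right does not hold.

[⇐] Conversely, if n ≡ 1 (mod 3) and n ≡ 2 (mod 4), then by the Chinese remainder theorem n ≡ 10 (mod 12). Since 10 ≡ 0 (mod 2) and 2 ∣ 12, we get n ≡ 0 (mod 2).

Only the reverse direction holds.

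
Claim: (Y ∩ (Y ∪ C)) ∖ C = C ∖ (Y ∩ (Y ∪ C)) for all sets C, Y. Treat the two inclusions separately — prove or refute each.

(⊆) fails and (⊇) fails.

(⟹) This inclusion fails. Take C = ∅, Y = {1}; then 1 ∈ (Y ∩ (Y ∪ C)) ∖ C but 1 ∉ C ∖ (Y ∩ (Y ∪ C)).

(⟸) This inclusion fails. Take C = {1}, Y = ∅; then 1 ∈ C ∖ (Y ∩ (Y ∪ C)) but 1 ∉ (Y ∩ (Y ∪ C)) ∖ C.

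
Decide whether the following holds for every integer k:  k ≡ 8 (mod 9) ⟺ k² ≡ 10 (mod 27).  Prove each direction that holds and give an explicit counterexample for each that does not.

Neither direction holds.

(→) This fails: take k = 17. Then 17 ≡ 8 (mod 9), but 17² = 289 ≡ 19 (mod 27), not 10.

(←) This fails: take k = 19. Then 19² = 361 ≡ 10 (mod 27), yet 19 ≡ 1 (mod 9), not 8.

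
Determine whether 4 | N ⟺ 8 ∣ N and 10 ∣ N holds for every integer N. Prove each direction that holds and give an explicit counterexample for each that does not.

Forward direction. This fails: take N = 4. Certainly 4 ∣ 4, but 8 ∤ 4.

Converse. Suppose 8 ∣ N and 10 ∣ N. Any common multiple of 8 and 10 is a multiple of their lcm; here lcm(8, 10) = 8·10/gcd(8, 10) = 80/2 = 40, so 40 ∣ N. Since 4 ∣ 40, it follows that 4 ∣ N.

The forward direction fails; the converse holds.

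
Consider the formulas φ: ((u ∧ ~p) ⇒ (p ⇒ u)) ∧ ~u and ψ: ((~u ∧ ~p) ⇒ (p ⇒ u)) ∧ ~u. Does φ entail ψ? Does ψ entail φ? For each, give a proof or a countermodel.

[⇒] Assume the antecedent. If p is true, the antecedent forces (p = T, u = F), and ((~u ∧ ~p) ⇒ (p ⇒ u)) ∧ ~u holds there. If p is false, the antecedent forces (p = F, u = F), and ((~u ∧ ~p) ⇒ (p ⇒ u)) ∧ ~u holds there. Either way ((~u ∧ ~p) ⇒ (p ⇒ u)) ∧ ~u holds.

[⇐] Assume the antecedent. If p is true, the antecedent forces (p = T, u = F), and ((u ∧ ~p) ⇒ (p ⇒ u)) ∧ ~u holds there. If p is false, the antecedent forces (p = F, u = F), and ((u ∧ ~p) ⇒ (p ⇒ u)) ∧ ~u holds there. Either way ((u ∧ ~p) ⇒ (p ⇒ u)) ∧ ~u holds.

Equivalent; both directions hold.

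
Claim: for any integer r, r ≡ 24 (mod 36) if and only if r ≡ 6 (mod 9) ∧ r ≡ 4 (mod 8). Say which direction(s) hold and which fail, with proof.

(⇒) This fails: r = 24 gives 24 ≡ 24 (mod 36) but 24 ≡ 0 (mod 8), so the conjunction on the right does not hold.

(⇐) Conversely, if r ≡ 6 (mod 9) and r ≡ 4 (mod 8), then by the Chinese remainder theorem r ≡ 60 (mod 72). Since 60 ≡ 24 (mod 36) and 36 ∣ 72, we get r ≡ 24 (mod 36).

Only the reverse direction holds.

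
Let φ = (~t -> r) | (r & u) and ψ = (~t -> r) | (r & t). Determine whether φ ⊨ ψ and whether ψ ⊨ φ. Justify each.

[⇒] Assume the antecedent. If r is true, (~t -> r) | (r & t) reduces to true regardless of the other variables. If r is false, the antecedent forces (r = F, t = T, u = F) or (r = F, t = T, u = T), and (~t -> r) | (r & t) holds there. Either way (~t -> r) | (r & t) holds.

[⇐] Assume the antecedent. If r is true, (~t -> r) | (r & u) reduces to true regardless of the other variables. If r is false, the antecedent forces (r = F, t = T, u = F) or (r = F, t = T, u = T), and (~t -> r) | (r & u) holds there. Either way (~t -> r) | (r & u) holds.

The biconditional holds.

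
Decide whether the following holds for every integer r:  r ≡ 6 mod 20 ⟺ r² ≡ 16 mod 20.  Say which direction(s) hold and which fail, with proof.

(⇒) holds; (⇐) fails.

(⟹) Suppose r ≡ 6 mod 20. Write r = 20j + 6. Then (20j + 6)² = 400j² + 240j + 36 = 20(20j² + 12j + 1) + 16, so r² ≡ 16 (mod 20).

(⟸) This fails: take r = 4. Then 4² = 16 ≡ 16 (mod 20), yet 4 ≡ 4 (mod 20), not 6.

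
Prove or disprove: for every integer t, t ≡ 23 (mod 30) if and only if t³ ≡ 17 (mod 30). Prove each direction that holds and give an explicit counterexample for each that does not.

(⟹) Suppose t ≡ 23 (mod 30). Write t = 30j + 23. Then (30j + 23)³ = 27000j³ + 62100j² + 47610j + 12167 = 30(900j³ + 2070j² + 1587j + 405) + 17, so t³ ≡ 17 (mod 30).

(⟸) Conversely, suppose t³ ≡ 17 (mod 30). The only residue r in {0, …, 29} with r³ ≡ 17 (mod 30) is r = 23, so t ≡ 23 (mod 30).

Both implications hold.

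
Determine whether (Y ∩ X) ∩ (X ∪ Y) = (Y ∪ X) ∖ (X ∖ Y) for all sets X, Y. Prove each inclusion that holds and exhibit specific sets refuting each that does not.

(⊆) Let x ∈ (Y ∩ X) ∩ (X ∪ Y). Then x ∈ X ∩ Y, from which x ∈ (Y ∪ X) ∖ (X ∖ Y).

(⊇) This inclusion fails. Take X = ∅, Y = {1}; then 1 ∈ (Y ∪ X) ∖ (X ∖ Y) but 1 ∉ (Y ∩ X) ∩ (X ∪ Y).

The sets are not equal: only the forward inclusion holds.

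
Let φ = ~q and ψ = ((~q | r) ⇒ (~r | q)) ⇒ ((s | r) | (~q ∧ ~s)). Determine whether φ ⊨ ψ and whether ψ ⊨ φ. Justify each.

The forward direction holds; the converse fails.

(⇒) Assume the antecedent. If r is true, the consequent reduces to true regardless of the other variables. If r is false, the antecedent forces (r = F, s = F, q = F) or (r = F, s = T, q = F), and the consequent holds there. Either way the consequent holds.

(⇐) This fails. Under r = T, s = F, q = T, the left side is false but the right side is true.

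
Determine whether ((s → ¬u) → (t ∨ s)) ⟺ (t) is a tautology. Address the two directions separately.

Only the reverse direction holds.

(→) This fails. Under s = T, t = F, u = F, the left side is true but the right side is false.

(←) Assume the antecedent. If s is true, (s → ¬u) → (t ∨ s) reduces to true regardless of the other variables. If s is false, the antecedent forces (s = F, t = T, u = F) or (s = F, t = T, u = T), and (s → ¬u) → (t ∨ s) holds there. Either way (s → ¬u) → (t ∨ s) holds.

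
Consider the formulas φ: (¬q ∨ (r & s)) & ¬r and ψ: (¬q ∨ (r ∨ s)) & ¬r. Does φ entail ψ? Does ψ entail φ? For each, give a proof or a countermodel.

(⟹) Assume the antecedent. If r is true, the antecedent cannot hold. If r is false, the antecedent forces (r = F, q = F, s = F) or (r = F, q = F, s = T), and (¬q ∨ (r ∨ s)) & ¬r holds there. Either way (¬q ∨ (r ∨ s)) & ¬r holds.

(⟸) This fails. Under r = F, q = T, s = T, the left side is false but the right side is true.

(⇒) holds; (⇐) fails.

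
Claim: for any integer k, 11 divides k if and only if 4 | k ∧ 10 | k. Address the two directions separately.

Both directions fail.

(⇒) This fails: take k = 11. Certainly 11 ∣ 11, but 4 ∤ 11.

(⇐) This fails: take k = 20. Both 4 ∣ 20 and 10 ∣ 20, yet 20 is not a multiple of 11 (since 20 = 1·11 + 9), so 11 ∤ 20.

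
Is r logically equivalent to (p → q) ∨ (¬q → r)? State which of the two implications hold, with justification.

(⟹) Assume the antecedent. If p is true, the antecedent forces (p = T, q = F, r = T) or (p = T, q = T, r = T), and (p → q) ∨ (¬q → r) holds there. If p is false, (p → q) ∨ (¬q → r) reduces to true regardless of the other variables. Either way (p → q) ∨ (¬q → r) holds.

(⟸) This fails. Under p = F, q = F, r = F, the left side is false but the right side is true.

Not equivalent: only (⇒) holds.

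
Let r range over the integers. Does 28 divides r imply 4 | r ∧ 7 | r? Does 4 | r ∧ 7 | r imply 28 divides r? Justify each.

Equivalent; both directions hold.

(←) Suppose 4 ∣ r and 7 ∣ r. Any common multiple of 4 and 7 is a multiple of their lcm; here gcd(4, 7) = 1, so lcm(4, 7) = 4·7 = 28, so 28 ∣ r.

(→) If 28 ∣ r, write r = 28q. Since 28 = 7·4, r = 4·(7q), so 4 ∣ r; and since 28 = 4·7, r = 7·(4q), so 7 ∣ r.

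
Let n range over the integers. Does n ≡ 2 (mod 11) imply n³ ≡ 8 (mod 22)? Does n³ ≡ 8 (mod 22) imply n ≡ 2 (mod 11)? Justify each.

(⇒) fails; (⇐) holds.

(⇒) This fails: take n = 13. Then 13 ≡ 2 (mod 11), but 13³ = 2197 ≡ 19 (mod 22), not 8.

(⇐) Conversely, the residues r modulo 22 with r³ ≡ 8 (mod 22) are exactly {2}, and each is ≡ 2 (mod 11).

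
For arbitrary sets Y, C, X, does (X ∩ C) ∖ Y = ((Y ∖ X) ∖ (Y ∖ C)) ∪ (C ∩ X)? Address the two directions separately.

(⟸) This inclusion fails. Take Y = {1}, C = {1}, X = ∅; then 1 ∈ ((Y ∖ X) ∖ (Y ∖ C)) ∪ (C ∩ X) but 1 ∉ (X ∩ C) ∖ Y.

(⟹) Let x ∈ (X ∩ C) ∖ Y. Then x ∈ C ∩ X and x ∉ Y, from which x ∈ ((Y ∖ X) ∖ (Y ∖ C)) ∪ (C ∩ X).

Only the forward inclusion holds.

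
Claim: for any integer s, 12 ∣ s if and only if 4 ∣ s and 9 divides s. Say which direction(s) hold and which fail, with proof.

(⇒) fails; (⇐) holds.

(⇒) This fails: take s = 12. Certainly 12 ∣ 12, but 9 ∤ 12.

(⇐) Suppose 4 ∣ s and 9 ∣ s. Any common multiple of 4 and 9 is a multiple of their lcm; here gcd(4, 9) = 1, so lcm(4, 9) = 4·9 = 36, so 36 ∣ s. Since 12 ∣ 36, it follows that 12 ∣ s.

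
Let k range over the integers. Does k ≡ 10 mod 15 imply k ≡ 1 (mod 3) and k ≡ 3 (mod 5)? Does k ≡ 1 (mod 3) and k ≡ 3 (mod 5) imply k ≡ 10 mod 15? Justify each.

(⟹) This fails: k = 10 gives 10 ≡ 10 (mod 15) but 10 ≡ 0 (mod 5), so the conjunction on the right does not hold.

(⟸) This fails: k = 13 satisfies both congruences on the right (13 ≡ 1 mod 3 and 13 ≡ 3 mod 5) yet 13 ≡ 13 (mod 15), not 10.

Neither direction holds.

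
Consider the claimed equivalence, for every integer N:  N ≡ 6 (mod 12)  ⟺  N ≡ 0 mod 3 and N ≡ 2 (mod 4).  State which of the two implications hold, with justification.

Equivalent; both directions hold.

(⟹) Suppose N ≡ 6 (mod 12); write N = 12j + 6. Since 3 ∣ 12, reducing mod 3 gives N ≡ 6 ≡ 0 (mod 3); since 4 ∣ 12, reducing mod 4 gives N ≡ 6 ≡ 2 (mod 4).

(⟸) Conversely, if N ≡ 0 (mod 3) and N ≡ 2 (mod 4), then by the Chinese remainder theorem N ≡ 6 (mod 12). This is exactly N ≡ 6 (mod 12).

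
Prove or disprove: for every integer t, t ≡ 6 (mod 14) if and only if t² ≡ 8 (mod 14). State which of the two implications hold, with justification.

Only the forward implication holds.

(→) Suppose t ≡ 6 (mod 14). Write t = 14j + 6. Then (14j + 6)² = 196j² + 168j + 36 = 14(14j² + 12j + 2) + 8, so t² ≡ 8 (mod 14).

(←) This fails: take t = 8. Then 8² = 64 ≡ 8 (mod 14), yet 8 ≡ 8 (mod 14), not 6.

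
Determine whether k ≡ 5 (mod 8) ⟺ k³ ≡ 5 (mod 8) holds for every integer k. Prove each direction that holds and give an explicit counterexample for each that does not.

The biconditional holds.

(←) Suppose k³ ≡ 5 (mod 8). The only residue r in {0, …, 7} with r³ ≡ 5 (mod 8) is r = 5, so k ≡ 5 (mod 8).

(→) Suppose k ≡ 5 (mod 8). Write k = 8j + 5. Then (8j + 5)³ = 512j³ + 960j² + 600j + 125 = 8(64j³ + 120j² + 75j + 15) + 5, so k³ ≡ 5 (mod 8).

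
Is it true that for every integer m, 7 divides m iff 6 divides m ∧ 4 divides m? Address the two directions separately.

Neither direction holds.

Forward direction. This fails: take m = 7. Certainly 7 ∣ 7, but 6 ∤ 7.

Converse. This fails: take m = 12. Both 6 ∣ 12 and 4 ∣ 12, yet 12 is not a multiple of 7 (since 12 = 1·7 + 5), so 7 ∤ 12.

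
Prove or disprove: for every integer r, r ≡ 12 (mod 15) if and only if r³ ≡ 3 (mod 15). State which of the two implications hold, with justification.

(⟹) Suppose r ≡ 12 (mod 15). Write r = 15j + 12. Then (15j + 12)³ = 3375j³ + 8100j² + 6480j + 1728 = 15(225j³ + 540j² + 432j + 115) + 3, so r³ ≡ 3 (mod 15).

(⟸) Conversely, suppose r³ ≡ 3 (mod 15). The only residue r in {0, …, 14} with r³ ≡ 3 (mod 15) is r = 12, so r ≡ 12 (mod 15).

Both directions hold.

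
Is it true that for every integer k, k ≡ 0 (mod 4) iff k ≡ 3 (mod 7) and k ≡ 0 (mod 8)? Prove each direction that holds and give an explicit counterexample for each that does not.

The forward direction fails; the converse holds.

Forward direction. This fails: k = 0 gives 0 ≡ 0 (mod 4) but 0 ≡ 0 (mod 7), so the conjunction on the right does not hold.

Converse. If k ≡ 3 (mod 7) and k ≡ 0 (mod 8), then by the Chinese remainder theorem k ≡ 24 (mod 56). Since 24 ≡ 0 (mod 4) and 4 ∣ 56, we get k ≡ 0 (mod 4).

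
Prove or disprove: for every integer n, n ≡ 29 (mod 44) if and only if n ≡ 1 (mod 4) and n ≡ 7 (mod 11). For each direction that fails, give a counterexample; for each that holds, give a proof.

Equivalent; both directions hold.

[⇒] Suppose n ≡ 29 (mod 44); write n = 44j + 29. Since 4 ∣ 44, reducing mod 4 gives n ≡ 29 ≡ 1 (mod 4); since 11 ∣ 44, reducing mod 11 gives n ≡ 29 ≡ 7 (mod 11).

[⇐] Conversely, if n ≡ 1 (mod 4) and n ≡ 7 (mod 11), then by the Chinese remainder theorem n ≡ 29 (mod 44). This is exactly n ≡ 29 (mod 44).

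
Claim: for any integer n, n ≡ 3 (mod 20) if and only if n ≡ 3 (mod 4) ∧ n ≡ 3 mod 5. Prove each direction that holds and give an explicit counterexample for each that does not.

(⇐) If n ≡ 3 (mod 4) and n ≡ 3 (mod 5), then by the Chinese remainder theorem n ≡ 3 (mod 20). This is exactly n ≡ 3 (mod 20).

(⇒) Suppose n ≡ 3 (mod 20); write n = 20j + 3. Since 4 ∣ 20, reducing mod 4 gives n ≡ 3 (mod 4); since 5 ∣ 20, reducing mod 5 gives n ≡ 3 (mod 5).

Both directions hold; the statement is true.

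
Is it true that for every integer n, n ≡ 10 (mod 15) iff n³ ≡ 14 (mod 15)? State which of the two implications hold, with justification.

(⇒) fails and (⇐) fails.

[⇒] This fails: take n = 10. Then 10 ≡ 10 (mod 15), but 10³ = 1000 ≡ 10 (mod 15), not 14.

[⇐] This fails: take n = 14. Then 14³ = 2744 ≡ 14 (mod 15), yet 14 ≡ 14 (mod 15), not 10.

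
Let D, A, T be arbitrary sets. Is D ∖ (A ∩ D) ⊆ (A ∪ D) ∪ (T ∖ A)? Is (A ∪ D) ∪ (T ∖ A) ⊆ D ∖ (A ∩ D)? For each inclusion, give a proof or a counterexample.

(⊆) holds; (⊇) fails.

(⟹) Let x ∈ D ∖ (A ∩ D). Then either x ∈ D and x ∉ A, T; or x ∈ D ∩ T and x ∉ A. In each case x ∈ (A ∪ D) ∪ (T ∖ A), so D ∖ (A ∩ D) ⊆ (A ∪ D) ∪ (T ∖ A).

(⟸) This inclusion fails. Take D = ∅, A = {1}, T = ∅; then 1 ∈ (A ∪ D) ∪ (T ∖ A) but 1 ∉ D ∖ (A ∩ D).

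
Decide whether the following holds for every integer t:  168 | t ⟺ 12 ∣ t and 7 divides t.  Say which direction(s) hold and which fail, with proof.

Not equivalent: only (⇒) holds.

(⟸) This fails: take t = 84. Both 12 ∣ 84 and 7 ∣ 84, yet 84 is not a multiple of 168 (since 84 = 0·168 + 84), so 168 ∤ 84.

(⟹) If 168 ∣ t, write t = 168q. Since 168 = 14·12, t = 12·(14q), so 12 ∣ t; and since 168 = 24·7, t = 7·(24q), so 7 ∣ t.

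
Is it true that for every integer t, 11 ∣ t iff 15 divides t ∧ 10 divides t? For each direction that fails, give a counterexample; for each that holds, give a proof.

Neither direction holds.

(→) This fails: take t = 11. Certainly 11 ∣ 11, but 15 ∤ 11.

(←) This fails: take t = 30. Both 15 ∣ 30 and 10 ∣ 30, yet 30 is not a multiple of 11 (since 30 = 2·11 + 8), so 11 ∤ 30.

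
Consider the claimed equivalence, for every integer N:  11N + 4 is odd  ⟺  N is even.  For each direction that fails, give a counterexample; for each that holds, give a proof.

(→) This fails: N = 5 gives 11N + 4 = 59, which is odd, but 5 is odd, not even.

(←) This also fails: N = 0 is even, but 11N + 4 = 4 is even, not odd.

(⇒) fails and (⇐) fails.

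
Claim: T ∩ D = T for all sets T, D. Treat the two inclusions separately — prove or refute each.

Only the forward inclusion holds.

(⊆) Let x ∈ T ∩ D. Then x ∈ T ∩ D, from which x ∈ T.

(⊇) This inclusion fails. Take T = {1}, D = ∅; then 1 ∈ T but 1 ∉ T ∩ D.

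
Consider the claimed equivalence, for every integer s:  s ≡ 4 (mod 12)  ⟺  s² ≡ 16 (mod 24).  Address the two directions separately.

The forward direction holds; the converse fails.

(→) Suppose s ≡ 4 (mod 12). Working modulo 24, s ∈ {4, 16}; for each such r, r² ≡ 16 (mod 24).

(←) This fails: take s = 8. Then 8² = 64 ≡ 16 (mod 24), yet 8 ≡ 8 (mod 12), not 4.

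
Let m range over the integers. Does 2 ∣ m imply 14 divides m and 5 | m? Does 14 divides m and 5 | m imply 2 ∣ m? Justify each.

Only the reverse direction holds.

Forward direction. This fails: take m = 2. Certainly 2 ∣ 2, but 14 ∤ 2.

Converse. Suppose 14 ∣ m and 5 ∣ m. Any common multiple of 14 and 5 is a multiple of their lcm; here gcd(14, 5) = 1, so lcm(14, 5) = 14·5 = 70, so 70 ∣ m. Since 2 ∣ 70, it follows that 2 ∣ m.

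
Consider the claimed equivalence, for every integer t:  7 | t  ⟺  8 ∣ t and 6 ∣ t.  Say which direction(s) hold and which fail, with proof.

(→) This fails: take t = 7. Certainly 7 ∣ 7, but 8 ∤ 7.

(←) This fails: take t = 24. Both 8 ∣ 24 and 6 ∣ 24, yet 24 is not a multiple of 7 (since 24 = 3·7 + 3), so 7 ∤ 24.

Both directions fail.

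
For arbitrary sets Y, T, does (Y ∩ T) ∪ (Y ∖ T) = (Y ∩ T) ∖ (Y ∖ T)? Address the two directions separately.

(⟹) This inclusion fails. Take Y = {1}, T = ∅; then 1 ∈ (Y ∩ T) ∪ (Y ∖ T) but 1 ∉ (Y ∩ T) ∖ (Y ∖ T).

(⟸) Let x ∈ (Y ∩ T) ∖ (Y ∖ T). Then x ∈ Y ∩ T, from which x ∈ (Y ∩ T) ∪ (Y ∖ T).

Only the reverse inclusion holds.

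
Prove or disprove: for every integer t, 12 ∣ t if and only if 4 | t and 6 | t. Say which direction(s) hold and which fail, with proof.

The biconditional holds.

(⟸) Suppose 4 ∣ t and 6 ∣ t. Any common multiple of 4 and 6 is a multiple of their lcm; here lcm(4, 6) = 4·6/gcd(4, 6) = 24/2 = 12, so 12 ∣ t.

(⟹) If 12 ∣ t, write t = 12q. Since 12 = 3·4, t = 4·(3q), so 4 ∣ t; and since 12 = 2·6, t = 6·(2q), so 6 ∣ t.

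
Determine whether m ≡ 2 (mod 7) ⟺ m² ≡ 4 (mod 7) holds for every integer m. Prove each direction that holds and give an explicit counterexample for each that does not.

(⇒) holds; (⇐) fails.

Forward direction. Suppose m ≡ 2 (mod 7). Write m = 7j + 2. Then (7j + 2)² = 49j² + 28j + 4 = 7(7j² + 4j) + 4, so m² ≡ 4 (mod 7).

Converse. This fails: take m = 5. Then 5² = 25 ≡ 4 (mod 7), yet 5 ≡ 5 (mod 7), not 2.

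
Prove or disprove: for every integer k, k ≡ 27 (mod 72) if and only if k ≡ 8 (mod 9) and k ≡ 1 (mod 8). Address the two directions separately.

(→) This fails: k = 27 gives 27 ≡ 27 (mod 72) but 27 ≡ 0 (mod 9), so the conjunction on the right does not hold.

(←) This fails: k = 17 satisfies both congruences on the right (17 ≡ 8 mod 9 and 17 ≡ 1 mod 8) yet 17 ≡ 17 (mod 72), not 27.

Neither direction holds.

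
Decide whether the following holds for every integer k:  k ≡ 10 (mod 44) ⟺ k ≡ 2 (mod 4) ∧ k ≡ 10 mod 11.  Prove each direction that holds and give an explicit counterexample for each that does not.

The biconditional holds.

[⇒] Suppose k ≡ 10 (mod 44); write k = 44j + 10. Since 4 ∣ 44, reducing mod 4 gives k ≡ 10 ≡ 2 (mod 4); since 11 ∣ 44, reducing mod 11 gives k ≡ 10 (mod 11).

[⇐] Conversely, if k ≡ 2 (mod 4) and k ≡ 10 (mod 11), then by the Chinese remainder theorem k ≡ 10 (mod 44). This is exactly k ≡ 10 (mod 44).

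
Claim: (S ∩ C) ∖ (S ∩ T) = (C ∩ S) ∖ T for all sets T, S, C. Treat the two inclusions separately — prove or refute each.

Forward inclusion. Let x ∈ (S ∩ C) ∖ (S ∩ T). Then x ∈ S ∩ C and x ∉ T, from which x ∈ (C ∩ S) ∖ T.

Reverse inclusion. Let x ∈ (C ∩ S) ∖ T. Then x ∈ S ∩ C and x ∉ T, from which x ∈ (S ∩ C) ∖ (S ∩ T).

Both inclusions hold; the sets are equal.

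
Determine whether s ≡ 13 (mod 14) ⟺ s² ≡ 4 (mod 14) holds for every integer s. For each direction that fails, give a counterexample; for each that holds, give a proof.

[⇒] This fails: take s = 13. Then 13 ≡ 13 (mod 14), but 13² = 169 ≡ 1 (mod 14), not 4.

[⇐] This fails: take s = 2. Then 2² = 4 ≡ 4 (mod 14), yet 2 ≡ 2 (mod 14), not 13.

Neither implication holds.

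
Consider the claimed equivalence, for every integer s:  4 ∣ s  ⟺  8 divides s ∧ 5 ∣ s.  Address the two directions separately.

The forward direction fails; the converse holds.

(←) Suppose 8 ∣ s and 5 ∣ s. Any common multiple of 8 and 5 is a multiple of their lcm; here gcd(8, 5) = 1, so lcm(8, 5) = 8·5 = 40, so 40 ∣ s. Since 4 ∣ 40, it follows that 4 ∣ s.

(→) This fails: take s = 4. Certainly 4 ∣ 4, but 8 ∤ 4.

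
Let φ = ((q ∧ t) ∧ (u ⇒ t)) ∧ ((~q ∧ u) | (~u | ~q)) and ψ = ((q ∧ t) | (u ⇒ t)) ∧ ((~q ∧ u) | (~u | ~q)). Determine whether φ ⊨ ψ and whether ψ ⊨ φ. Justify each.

(⟹) Assume the antecedent. If u is true, the antecedent cannot hold. If u is false, the consequent reduces to true regardless of the other variables. Either way the consequent holds.

(⟸) This fails. Under u = F, q = F, t = F, the left side is false but the right side is true.

Only the forward direction holds.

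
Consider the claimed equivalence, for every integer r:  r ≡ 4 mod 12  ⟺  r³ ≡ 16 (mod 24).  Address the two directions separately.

(⇒) holds; (⇐) fails.

(⇒) Suppose r ≡ 4 (mod 12). Working modulo 24, r ∈ {4, 16}; for each such r, r³ ≡ 16 (mod 24).

(⇐) This fails: take r = 10. Then 10³ = 1000 ≡ 16 (mod 24), yet 10 ≡ 10 (mod 12), not 4.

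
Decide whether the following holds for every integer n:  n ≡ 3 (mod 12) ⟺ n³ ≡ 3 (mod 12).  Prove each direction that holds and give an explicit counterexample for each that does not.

Both directions hold; the statement is true.

(←) Suppose n³ ≡ 3 (mod 12). The only residue r in {0, …, 11} with r³ ≡ 3 (mod 12) is r = 3, so n ≡ 3 (mod 12).

(→) Suppose n ≡ 3 (mod 12). Write n = 12j + 3. Then (12j + 3)³ = 1728j³ + 1296j² + 324j + 27 = 12(144j³ + 108j² + 27j + 2) + 3, so n³ ≡ 3 (mod 12).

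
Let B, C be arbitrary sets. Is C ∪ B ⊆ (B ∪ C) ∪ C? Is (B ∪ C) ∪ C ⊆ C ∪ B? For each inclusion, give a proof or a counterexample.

The two sets are equal.

(⟹) Let x ∈ C ∪ B. Then either x ∈ B and x ∉ C; or x ∈ C and x ∉ B; or x ∈ B ∩ C. In each case x ∈ (B ∪ C) ∪ C, so C ∪ B ⊆ (B ∪ C) ∪ C.

(⟸) Let x ∈ (B ∪ C) ∪ C. Then either x ∈ B and x ∉ C; or x ∈ C and x ∉ B; or x ∈ B ∩ C. In each case x ∈ C ∪ B, so (B ∪ C) ∪ C ⊆ C ∪ B.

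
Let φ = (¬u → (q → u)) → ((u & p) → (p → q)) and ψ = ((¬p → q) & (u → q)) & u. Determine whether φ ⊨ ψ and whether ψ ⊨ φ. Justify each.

Forward direction. This fails. Under u = F, p = F, q = F, the left side is true but the right side is false.

Converse. Assume the antecedent. If u is true, the antecedent forces (u = T, p = F, q = T) or (u = T, p = T, q = T), and the consequent holds there. If u is false, the antecedent cannot hold. Either way the consequent holds.

Only the converse holds.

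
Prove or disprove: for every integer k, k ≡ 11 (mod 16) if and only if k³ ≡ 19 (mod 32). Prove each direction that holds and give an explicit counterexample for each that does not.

The forward direction fails; the converse holds.

Forward direction. This fails: take k = 27. Then 27 ≡ 11 (mod 16), but 27³ = 19683 ≡ 3 (mod 32), not 19.

Converse. The residues r modulo 32 with r³ ≡ 19 (mod 32) are exactly {11}, and each is ≡ 11 (mod 16).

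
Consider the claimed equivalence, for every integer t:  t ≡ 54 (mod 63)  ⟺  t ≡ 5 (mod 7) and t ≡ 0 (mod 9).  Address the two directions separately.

(⇒) Suppose t ≡ 54 (mod 63); write t = 63j + 54. Since 7 ∣ 63, reducing mod 7 gives t ≡ 54 ≡ 5 (mod 7); since 9 ∣ 63, reducing mod 9 gives t ≡ 54 ≡ 0 (mod 9).

(⇐) Conversely, if t ≡ 5 (mod 7) and t ≡ 0 (mod 9), then by the Chinese remainder theorem t ≡ 54 (mod 63). This is exactly t ≡ 54 (mod 63).

Both implications hold.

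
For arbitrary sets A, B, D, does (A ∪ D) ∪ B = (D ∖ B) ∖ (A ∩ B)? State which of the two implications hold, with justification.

The sets are not equal: only the reverse inclusion holds.

(⊆) This inclusion fails. Take A = {1}, B = ∅, D = ∅; then 1 ∈ (A ∪ D) ∪ B but 1 ∉ (D ∖ B) ∖ (A ∩ B).

(⊇) Let x ∈ (D ∖ B) ∖ (A ∩ B). Then either x ∈ D and x ∉ A, B; or x ∈ A ∩ D and x ∉ B. In each case x ∈ (A ∪ D) ∪ B, so (D ∖ B) ∖ (A ∩ B) ⊆ (A ∪ D) ∪ B.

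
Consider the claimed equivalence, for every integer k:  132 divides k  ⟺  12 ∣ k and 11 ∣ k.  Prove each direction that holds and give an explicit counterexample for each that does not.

[⇒] If 132 ∣ k, write k = 132q. Since 132 = 11·12, k = 12·(11q), so 12 ∣ k; and since 132 = 12·11, k = 11·(12q), so 11 ∣ k.

[⇐] Suppose 12 ∣ k and 11 ∣ k. Any common multiple of 12 and 11 is a multiple of their lcm; here gcd(12, 11) = 1, so lcm(12, 11) = 12·11 = 132, so 132 ∣ k.

Both implications hold.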